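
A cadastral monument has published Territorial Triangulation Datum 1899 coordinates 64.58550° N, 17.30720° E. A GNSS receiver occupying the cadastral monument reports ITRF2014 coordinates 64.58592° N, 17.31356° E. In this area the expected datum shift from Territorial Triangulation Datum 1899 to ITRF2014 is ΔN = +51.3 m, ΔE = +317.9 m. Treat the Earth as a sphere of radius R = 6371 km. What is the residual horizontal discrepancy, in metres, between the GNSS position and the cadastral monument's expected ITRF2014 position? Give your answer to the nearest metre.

Observed coordinate differences: Δφ = +0.00042°, Δλ = +0.00636°.
Converting to metres (1° lat = 111195 m, cos φ = 0.429164): observed ΔN = 46.7 m, observed ΔE = 303.5 m.
Subtracting the expected shift leaves a residual of 46.7 − (51.3) = -4.6 m north and 303.5 − (317.9) = -14.4 m east.
Residual distance = √((-4.6)² + (-14.4)²) = 15.1 m.

15 m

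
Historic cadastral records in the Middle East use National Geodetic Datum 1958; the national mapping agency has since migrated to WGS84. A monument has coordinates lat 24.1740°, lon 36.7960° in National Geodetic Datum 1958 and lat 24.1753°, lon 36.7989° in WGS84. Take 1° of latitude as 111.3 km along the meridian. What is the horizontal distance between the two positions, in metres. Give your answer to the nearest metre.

328 m

Δφ = 24.1753° − 24.1740° = +0.0013°; Δλ = 36.7989° − 36.7960° = +0.0029°.
ΔN = Δφ × 111300 = 144.7 m; ΔE = Δλ × 111300 × cos(24.1740°) = +0.0029 × 111300 × 0.912306 = 294.5 m.
Distance = √(ΔE² + ΔN²) = √(294.5² + 144.7²) = 328.1 m.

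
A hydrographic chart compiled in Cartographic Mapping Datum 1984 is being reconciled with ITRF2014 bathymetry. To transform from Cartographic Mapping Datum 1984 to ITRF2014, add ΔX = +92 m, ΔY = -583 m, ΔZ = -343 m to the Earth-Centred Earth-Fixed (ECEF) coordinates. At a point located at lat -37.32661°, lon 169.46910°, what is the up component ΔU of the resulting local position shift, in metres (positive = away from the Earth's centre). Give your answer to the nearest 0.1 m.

ΔU = 51.3 m

The local up (radial) axis is (cos φ cos λ, cos φ sin λ, sin φ), giving ΔU = -71.925 − 84.730 + 207.981 = 51.33 m.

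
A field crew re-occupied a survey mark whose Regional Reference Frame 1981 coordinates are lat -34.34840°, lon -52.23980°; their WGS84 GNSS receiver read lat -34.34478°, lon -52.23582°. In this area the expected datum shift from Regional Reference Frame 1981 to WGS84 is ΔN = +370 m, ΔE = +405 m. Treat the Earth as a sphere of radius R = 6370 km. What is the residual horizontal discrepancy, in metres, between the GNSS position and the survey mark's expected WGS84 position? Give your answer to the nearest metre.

Observed coordinate differences: Δφ = +0.00362°, Δλ = +0.00398°.
Converting to metres (1° lat = 111177 m, cos φ = 0.825622): observed ΔN = 402.5 m, observed ΔE = 365.3 m.
Subtracting the expected shift leaves a residual of 402.5 − (370) = 32.5 m north and 365.3 − (405) = -39.7 m east.
Residual distance = √(32.5² + (-39.7)²) = 51.3 m.

51 m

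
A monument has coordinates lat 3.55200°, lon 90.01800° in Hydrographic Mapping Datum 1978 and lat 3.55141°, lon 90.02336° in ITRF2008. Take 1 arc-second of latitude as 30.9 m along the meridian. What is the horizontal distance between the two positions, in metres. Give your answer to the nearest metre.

599 m

Δφ = 3.55141° − 3.55200° = -0.00059°; Δλ = 90.02336° − 90.01800° = +0.00536°.
1° of latitude = 3600 × 30.90 = 111240 m.
ΔN = Δφ × 111240 = -65.6 m; ΔE = Δλ × 111240 × cos(3.55200°) = +0.00536 × 111240 × 0.998079 = 595.1 m.
Distance = √(ΔE² + ΔN²) = √(595.1² + (-65.6)²) = 598.7 m.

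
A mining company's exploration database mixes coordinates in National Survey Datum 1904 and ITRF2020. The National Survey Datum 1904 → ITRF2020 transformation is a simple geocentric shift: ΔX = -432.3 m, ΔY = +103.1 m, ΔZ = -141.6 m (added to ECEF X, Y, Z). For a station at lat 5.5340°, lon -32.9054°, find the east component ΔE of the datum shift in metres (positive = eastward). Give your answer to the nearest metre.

At φ = 5.5340°, λ = -32.9054°: sin φ = 0.096436, cos φ = 0.995339, sin λ = -0.543254, cos λ = 0.839569.
ΔE = −sin λ·ΔX + cos λ·ΔY = −(-0.543254)·(-432.3) + (0.839569)·(103.1) = -148.29 m.

ΔE = -148 m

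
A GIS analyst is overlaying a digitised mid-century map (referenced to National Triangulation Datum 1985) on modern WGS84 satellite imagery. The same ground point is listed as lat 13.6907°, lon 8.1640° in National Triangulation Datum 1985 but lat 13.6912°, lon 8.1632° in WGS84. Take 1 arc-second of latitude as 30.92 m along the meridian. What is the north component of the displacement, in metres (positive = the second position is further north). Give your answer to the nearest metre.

Δφ = 13.6912° − 13.6907° = +0.0005°; Δλ = 8.1632° − 8.1640° = -0.0008°.
1° of latitude = 3600 × 30.92 = 111312 m.
ΔN = Δφ × 111312 = 55.7 m; ΔE = Δλ × 111312 × cos(13.6907°) = -0.0008 × 111312 × 0.971588 = -86.5 m.

ΔN = 56 m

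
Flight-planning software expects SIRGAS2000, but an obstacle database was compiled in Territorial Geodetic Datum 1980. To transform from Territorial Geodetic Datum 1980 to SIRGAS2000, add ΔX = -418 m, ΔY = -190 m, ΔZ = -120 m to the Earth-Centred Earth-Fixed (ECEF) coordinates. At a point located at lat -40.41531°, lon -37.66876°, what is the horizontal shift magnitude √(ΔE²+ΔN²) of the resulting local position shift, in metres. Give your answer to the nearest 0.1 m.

The local east axis at (φ, λ) is (−sin λ, cos λ, 0), so ΔE = −sin(-37.66876°)·(-418) + cos(-37.66876°)·(-190) = -405.83 m.
The local north axis is (−sin φ cos λ, −sin φ sin λ, cos φ), giving ΔN = -214.511 + 75.276 − 91.364 = -230.60 m.
Horizontal magnitude = √(ΔE² + ΔN²) = √((-405.83)² + (-230.60)²) = 466.77 m.

466.8 m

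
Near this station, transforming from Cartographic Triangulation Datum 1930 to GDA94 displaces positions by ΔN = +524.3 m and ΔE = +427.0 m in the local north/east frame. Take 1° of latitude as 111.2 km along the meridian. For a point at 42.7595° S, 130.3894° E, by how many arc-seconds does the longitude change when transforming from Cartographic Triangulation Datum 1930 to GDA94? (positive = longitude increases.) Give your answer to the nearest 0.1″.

At latitude -42.7595°, cos φ = 0.734210.
1° of longitude at this latitude = 111.2 × cos φ = 81.64 km, so Δλ = 427.0 / 81644.1 = 0.0052300° = 18.828″.

Δλ = 18.8″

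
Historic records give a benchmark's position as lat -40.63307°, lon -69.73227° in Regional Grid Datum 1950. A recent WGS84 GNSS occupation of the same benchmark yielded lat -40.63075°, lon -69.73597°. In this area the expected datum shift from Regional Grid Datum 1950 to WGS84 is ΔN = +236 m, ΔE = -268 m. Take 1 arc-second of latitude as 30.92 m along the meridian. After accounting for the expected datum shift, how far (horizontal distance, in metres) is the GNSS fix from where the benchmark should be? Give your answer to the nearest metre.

50 m

Observed coordinate differences: Δφ = +0.00232°, Δλ = -0.00370°.
Converting to metres (1° lat = 111312 m, cos φ = 0.758896): observed ΔN = 258.2 m, observed ΔE = -312.6 m.
Subtracting the expected shift leaves a residual of 258.2 − (236) = 22.2 m north and -312.6 − (-268) = -44.6 m east.
Residual distance = √(22.2² + (-44.6)²) = 49.8 m.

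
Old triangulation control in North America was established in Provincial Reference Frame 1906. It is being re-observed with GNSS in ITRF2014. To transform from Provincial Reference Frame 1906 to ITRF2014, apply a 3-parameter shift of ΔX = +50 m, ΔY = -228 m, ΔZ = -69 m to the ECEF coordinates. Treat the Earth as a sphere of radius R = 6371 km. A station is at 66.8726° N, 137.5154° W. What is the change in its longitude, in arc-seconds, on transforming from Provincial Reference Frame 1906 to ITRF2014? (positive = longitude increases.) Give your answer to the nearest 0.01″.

sin φ = 0.919634, cos φ = 0.392777, sin λ = -0.675392, cos λ = -0.737459.
East component: ΔE = −sin λ·ΔX + cos λ·ΔY = −(-0.675392)(50) + (-0.737459)(-228) = 201.91 m.
1° of latitude spans πR/180 = 111195 m; at latitude φ, 1° of longitude spans that × cos φ = 43674.8 m, so Δλ = 201.91 / 43674.8 × 3600 = 16.643″.

Δλ = 16.64″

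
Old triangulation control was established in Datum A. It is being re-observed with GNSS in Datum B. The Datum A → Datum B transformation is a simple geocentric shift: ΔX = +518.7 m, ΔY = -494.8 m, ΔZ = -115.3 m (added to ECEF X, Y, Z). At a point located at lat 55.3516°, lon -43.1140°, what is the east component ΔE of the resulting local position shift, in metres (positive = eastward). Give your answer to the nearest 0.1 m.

At φ = 55.3516°, λ = -43.1140°: sin φ = 0.822656, cos φ = 0.568539, sin λ = -0.683452, cos λ = 0.729995.
ΔE = −sin λ·ΔX + cos λ·ΔY = −(-0.683452)·(518.7) + (0.729995)·(-494.8) = -6.70 m.

ΔE = -6.7 m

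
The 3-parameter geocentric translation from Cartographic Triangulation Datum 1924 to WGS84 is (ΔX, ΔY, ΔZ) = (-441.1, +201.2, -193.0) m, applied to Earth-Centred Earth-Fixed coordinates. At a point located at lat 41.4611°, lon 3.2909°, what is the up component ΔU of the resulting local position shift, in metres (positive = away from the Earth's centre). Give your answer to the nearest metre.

At φ = 41.4611°, λ = 3.2909°: sin φ = 0.662111, cos φ = 0.749405, sin λ = 0.057405, cos λ = 0.998351.
ΔU = cos φ cos λ·ΔX + cos φ sin λ·ΔY + sin φ·ΔZ = (0.749405)(0.998351)(-441.1) + (0.749405)(0.057405)(201.2) + (0.662111)(-193.0) = -449.15 m.

ΔU = -449 m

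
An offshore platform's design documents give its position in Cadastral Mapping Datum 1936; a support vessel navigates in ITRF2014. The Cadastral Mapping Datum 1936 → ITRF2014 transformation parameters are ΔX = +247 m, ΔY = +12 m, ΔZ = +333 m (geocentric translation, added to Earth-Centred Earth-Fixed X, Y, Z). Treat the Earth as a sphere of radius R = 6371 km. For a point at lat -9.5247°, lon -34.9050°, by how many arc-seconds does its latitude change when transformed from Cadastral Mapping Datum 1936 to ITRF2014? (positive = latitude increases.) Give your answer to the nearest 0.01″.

Δφ = 11.68″

sin φ = -0.165473, cos φ = 0.986214, sin λ = -0.572217, cos λ = 0.820102.
North component: ΔN = −sin φ cos λ·ΔX − sin φ sin λ·ΔY + cos φ·ΔZ = −(-0.165473)(0.820102)(247) − (-0.165473)(-0.572217)(12) + (0.986214)(333) = 360.79 m.
1° of latitude spans πR/180 = 111195 m, so Δφ = 360.79 / 111195 × 3600 = 11.681″.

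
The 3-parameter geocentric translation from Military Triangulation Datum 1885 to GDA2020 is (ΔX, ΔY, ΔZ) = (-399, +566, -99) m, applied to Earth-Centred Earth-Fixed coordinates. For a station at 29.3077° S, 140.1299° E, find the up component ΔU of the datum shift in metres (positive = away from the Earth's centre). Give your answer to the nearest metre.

At φ = -29.3077°, λ = 140.1299°: sin φ = -0.489500, cos φ = 0.872003, sin λ = 0.641049, cos λ = -0.767500.
ΔU = cos φ cos λ·ΔX + cos φ sin λ·ΔY + sin φ·ΔZ = (0.872003)(-0.767500)(-399) + (0.872003)(0.641049)(566) + (-0.489500)(-99) = 631.89 m.

ΔU = 632 m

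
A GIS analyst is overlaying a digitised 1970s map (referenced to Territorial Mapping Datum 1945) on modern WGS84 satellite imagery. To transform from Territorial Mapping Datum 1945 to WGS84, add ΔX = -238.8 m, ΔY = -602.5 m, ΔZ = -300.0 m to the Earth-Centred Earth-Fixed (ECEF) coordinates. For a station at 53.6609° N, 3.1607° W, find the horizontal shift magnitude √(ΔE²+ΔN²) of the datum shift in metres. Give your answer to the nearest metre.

615 m

At φ = 53.6609°, λ = -3.1607°: sin φ = 0.805524, cos φ = 0.592563, sin λ = -0.055137, cos λ = 0.998479.
ΔE = −sin λ·ΔX + cos λ·ΔY = −(-0.055137)·(-238.8) + (0.998479)·(-602.5) = -614.75 m.
ΔN = −sin φ cos λ·ΔX − sin φ sin λ·ΔY + cos φ·ΔZ = −(0.805524)(0.998479)(-238.8) − (0.805524)(-0.055137)(-602.5) + (0.592563)(-300.0) = -12.46 m.
Horizontal magnitude = √(ΔE² + ΔN²) = √((-614.75)² + (-12.46)²) = 614.88 m.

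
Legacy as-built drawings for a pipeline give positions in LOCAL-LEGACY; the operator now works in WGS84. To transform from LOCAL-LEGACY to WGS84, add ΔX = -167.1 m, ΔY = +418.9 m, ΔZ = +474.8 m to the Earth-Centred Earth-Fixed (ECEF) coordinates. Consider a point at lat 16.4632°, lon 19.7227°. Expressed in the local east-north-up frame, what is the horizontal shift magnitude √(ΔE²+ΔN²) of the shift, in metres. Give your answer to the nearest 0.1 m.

The local east axis at (φ, λ) is (−sin λ, cos λ, 0), so ΔE = −sin(19.7227°)·(-167.1) + cos(19.7227°)·418.9 = 450.72 m.
The local north axis is (−sin φ cos λ, −sin φ sin λ, cos φ), giving ΔN = 44.578 − 40.063 + 455.334 = 459.85 m.
Horizontal magnitude = √(ΔE² + ΔN²) = √(450.72² + 459.85²) = 643.90 m.

643.9 m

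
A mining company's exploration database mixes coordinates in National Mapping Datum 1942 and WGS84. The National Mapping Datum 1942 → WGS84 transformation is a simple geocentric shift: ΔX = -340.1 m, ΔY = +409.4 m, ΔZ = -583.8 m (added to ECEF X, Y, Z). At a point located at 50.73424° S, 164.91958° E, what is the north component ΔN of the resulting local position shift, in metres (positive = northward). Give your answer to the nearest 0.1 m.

ΔN = -32.8 m

At φ = -50.73424°, λ = 164.91958°: sin φ = -0.774219, cos φ = 0.632918, sin λ = 0.260175, cos λ = -0.965562.
ΔN = −sin φ cos λ·ΔX − sin φ sin λ·ΔY + cos φ·ΔZ = −(-0.774219)(-0.965562)(-340.1) − (-0.774219)(0.260175)(409.4) + (0.632918)(-583.8) = -32.79 m.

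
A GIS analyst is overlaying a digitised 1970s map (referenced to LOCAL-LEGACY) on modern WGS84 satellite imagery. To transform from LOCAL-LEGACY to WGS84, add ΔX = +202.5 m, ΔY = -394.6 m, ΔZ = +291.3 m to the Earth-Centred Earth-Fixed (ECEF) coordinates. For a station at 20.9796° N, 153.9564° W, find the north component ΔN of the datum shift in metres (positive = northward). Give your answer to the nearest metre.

ΔN = 275 m

At φ = 20.9796°, λ = -153.9564°: sin φ = 0.358036, cos φ = 0.933708, sin λ = -0.439055, cos λ = -0.898460.
ΔN = −sin φ cos λ·ΔX − sin φ sin λ·ΔY + cos φ·ΔZ = −(0.358036)(-0.898460)(202.5) − (0.358036)(-0.439055)(-394.6) + (0.933708)(291.3) = 275.10 m.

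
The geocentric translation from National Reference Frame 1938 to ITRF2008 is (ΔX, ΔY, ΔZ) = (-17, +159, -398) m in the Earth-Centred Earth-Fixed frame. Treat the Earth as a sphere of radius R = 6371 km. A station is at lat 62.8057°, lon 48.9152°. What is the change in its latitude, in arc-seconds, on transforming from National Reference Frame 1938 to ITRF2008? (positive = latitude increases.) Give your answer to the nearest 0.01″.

sin φ = 0.889462, cos φ = 0.457009, sin λ = 0.753738, cos λ = 0.657175.
North component: ΔN = −sin φ cos λ·ΔX − sin φ sin λ·ΔY + cos φ·ΔZ = −(0.889462)(0.657175)(-17) − (0.889462)(0.753738)(159) + (0.457009)(-398) = -278.55 m.
1° of latitude spans πR/180 = 111195 m, so Δφ = -278.55 / 111195 × 3600 = -9.018″.

Δφ = -9.02″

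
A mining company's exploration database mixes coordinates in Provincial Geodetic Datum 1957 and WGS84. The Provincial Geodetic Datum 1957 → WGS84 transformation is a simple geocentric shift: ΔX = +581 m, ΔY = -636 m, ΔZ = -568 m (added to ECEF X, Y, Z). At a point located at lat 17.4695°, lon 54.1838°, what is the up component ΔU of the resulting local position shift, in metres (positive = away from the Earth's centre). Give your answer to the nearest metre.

ΔU = -338 m

At φ = 17.4695°, λ = 54.1838°: sin φ = 0.300198, cos φ = 0.953877, sin λ = 0.810898, cos λ = 0.585187.
ΔU = cos φ cos λ·ΔX + cos φ sin λ·ΔY + sin φ·ΔZ = (0.953877)(0.585187)(581) + (0.953877)(0.810898)(-636) + (0.300198)(-568) = -338.14 m.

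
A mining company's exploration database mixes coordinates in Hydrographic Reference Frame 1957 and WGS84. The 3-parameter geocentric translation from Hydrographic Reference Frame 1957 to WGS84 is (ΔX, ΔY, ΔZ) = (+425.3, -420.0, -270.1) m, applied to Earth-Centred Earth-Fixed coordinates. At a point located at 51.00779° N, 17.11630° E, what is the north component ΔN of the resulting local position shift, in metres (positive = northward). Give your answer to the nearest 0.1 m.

The local north axis is (−sin φ cos λ, −sin φ sin λ, cos φ), giving ΔN = -315.916 + 96.074 − 169.951 = -389.79 m.

ΔN = -389.8 m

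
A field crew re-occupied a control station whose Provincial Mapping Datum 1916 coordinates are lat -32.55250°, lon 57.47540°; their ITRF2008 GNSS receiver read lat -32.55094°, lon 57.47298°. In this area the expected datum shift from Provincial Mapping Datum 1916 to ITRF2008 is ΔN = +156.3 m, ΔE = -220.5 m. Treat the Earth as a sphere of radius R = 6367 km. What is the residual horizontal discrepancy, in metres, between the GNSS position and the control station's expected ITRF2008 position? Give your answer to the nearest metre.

18 m

Observed coordinate differences: Δφ = +0.00156°, Δλ = -0.00242°.
Converting to metres (1° lat = 111125 m, cos φ = 0.842899): observed ΔN = 173.4 m, observed ΔE = -226.7 m.
Subtracting the expected shift leaves a residual of 173.4 − (156.3) = 17.1 m north and -226.7 − (-220.5) = -6.2 m east.
Residual distance = √(17.1² + (-6.2)²) = 18.1 m.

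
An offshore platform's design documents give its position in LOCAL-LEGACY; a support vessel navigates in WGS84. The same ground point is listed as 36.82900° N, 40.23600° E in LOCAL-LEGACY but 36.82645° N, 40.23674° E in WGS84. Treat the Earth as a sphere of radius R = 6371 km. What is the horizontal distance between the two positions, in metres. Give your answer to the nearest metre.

291 m

Δφ = 36.82645° − 36.82900° = -0.00255°; Δλ = 40.23674° − 40.23600° = +0.00074°.
1° along a meridian = πR/180 = 111195 m.
ΔN = Δφ × 111195 = -283.5 m; ΔE = Δλ × 111195 × cos(36.82900°) = +0.00074 × 111195 × 0.800428 = 65.9 m.
Distance = √(ΔE² + ΔN²) = √(65.9² + (-283.5)²) = 291.1 m.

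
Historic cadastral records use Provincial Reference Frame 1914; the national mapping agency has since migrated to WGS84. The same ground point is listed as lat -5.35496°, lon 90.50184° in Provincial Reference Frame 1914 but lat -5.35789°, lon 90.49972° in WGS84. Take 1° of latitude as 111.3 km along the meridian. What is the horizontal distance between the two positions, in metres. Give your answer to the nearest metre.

Δφ = -5.35789° − -5.35496° = -0.00293°; Δλ = 90.49972° − 90.50184° = -0.00212°.
ΔN = Δφ × 111300 = -326.1 m; ΔE = Δλ × 111300 × cos(-5.35496°) = -0.00212 × 111300 × 0.995636 = -234.9 m.
Distance = √(ΔE² + ΔN²) = √((-234.9)² + (-326.1)²) = 401.9 m.

402 m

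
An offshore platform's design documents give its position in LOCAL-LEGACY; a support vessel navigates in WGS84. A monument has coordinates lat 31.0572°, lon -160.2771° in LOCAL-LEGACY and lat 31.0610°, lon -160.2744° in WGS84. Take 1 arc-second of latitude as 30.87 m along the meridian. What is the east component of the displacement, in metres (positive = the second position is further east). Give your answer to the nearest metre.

Δφ = 31.0610° − 31.0572° = +0.0038°; Δλ = -160.2744° − -160.2771° = +0.0027°.
1° of latitude = 3600 × 30.87 = 111132 m.
ΔN = Δφ × 111132 = 422.3 m; ΔE = Δλ × 111132 × cos(31.0572°) = +0.0027 × 111132 × 0.856653 = 257.0 m.

ΔE = 257 m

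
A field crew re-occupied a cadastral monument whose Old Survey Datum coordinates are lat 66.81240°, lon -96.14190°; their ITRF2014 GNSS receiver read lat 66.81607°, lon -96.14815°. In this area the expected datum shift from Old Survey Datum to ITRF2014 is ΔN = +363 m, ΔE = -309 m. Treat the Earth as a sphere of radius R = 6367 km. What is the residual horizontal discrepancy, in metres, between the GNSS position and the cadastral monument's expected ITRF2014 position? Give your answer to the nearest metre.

57 m

Observed coordinate differences: Δφ = +0.00367°, Δλ = -0.00625°.
Converting to metres (1° lat = 111125 m, cos φ = 0.393743): observed ΔN = 407.8 m, observed ΔE = -273.5 m.
Subtracting the expected shift leaves a residual of 407.8 − (363) = 44.8 m north and -273.5 − (-309) = 35.5 m east.
Residual distance = √(44.8² + 35.5²) = 57.2 m.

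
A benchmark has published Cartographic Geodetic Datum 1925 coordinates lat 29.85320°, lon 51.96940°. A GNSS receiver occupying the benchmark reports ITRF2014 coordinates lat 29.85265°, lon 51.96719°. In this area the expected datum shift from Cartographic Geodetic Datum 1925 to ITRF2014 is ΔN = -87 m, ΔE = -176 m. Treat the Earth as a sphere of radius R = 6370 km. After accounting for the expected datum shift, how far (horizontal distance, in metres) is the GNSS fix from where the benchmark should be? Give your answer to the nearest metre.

Observed coordinate differences: Δφ = -0.00055°, Δλ = -0.00221°.
Converting to metres (1° lat = 111177 m, cos φ = 0.867304): observed ΔN = -61.1 m, observed ΔE = -213.1 m.
Subtracting the expected shift leaves a residual of -61.1 − (-87) = 25.9 m north and -213.1 − (-176) = -37.1 m east.
Residual distance = √(25.9² + (-37.1)²) = 45.2 m.

45 m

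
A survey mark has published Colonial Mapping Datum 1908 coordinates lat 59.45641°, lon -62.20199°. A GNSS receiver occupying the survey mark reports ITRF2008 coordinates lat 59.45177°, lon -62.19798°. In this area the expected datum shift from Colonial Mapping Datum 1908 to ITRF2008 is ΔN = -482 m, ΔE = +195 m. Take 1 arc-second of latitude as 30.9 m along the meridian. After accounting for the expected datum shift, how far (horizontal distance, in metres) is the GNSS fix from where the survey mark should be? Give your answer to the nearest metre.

Observed coordinate differences: Δφ = -0.00464°, Δλ = +0.00401°.
Converting to metres (1° lat = 111240 m, cos φ = 0.508194): observed ΔN = -516.2 m, observed ΔE = 226.7 m.
Subtracting the expected shift leaves a residual of -516.2 − (-482) = -34.2 m north and 226.7 − (195) = 31.7 m east.
Residual distance = √((-34.2)² + 31.7²) = 46.6 m.

47 m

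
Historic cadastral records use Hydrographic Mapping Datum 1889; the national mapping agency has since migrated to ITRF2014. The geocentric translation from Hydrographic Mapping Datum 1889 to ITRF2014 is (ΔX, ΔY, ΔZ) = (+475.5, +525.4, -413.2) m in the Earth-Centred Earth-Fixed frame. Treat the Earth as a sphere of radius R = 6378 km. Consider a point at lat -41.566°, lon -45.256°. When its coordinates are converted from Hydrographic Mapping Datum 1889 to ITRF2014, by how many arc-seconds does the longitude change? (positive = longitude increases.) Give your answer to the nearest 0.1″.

sin φ = -0.663482, cos φ = 0.748192, sin λ = -0.710259, cos λ = 0.703940.
East component: ΔE = −sin λ·ΔX + cos λ·ΔY = −(-0.710259)(475.5) + (0.703940)(525.4) = 707.58 m.
1° of latitude spans πR/180 = 111317 m; at latitude φ, 1° of longitude spans that × cos φ = 83286.6 m, so Δλ = 707.58 / 83286.6 × 3600 = 30.585″.

Δλ = 30.6″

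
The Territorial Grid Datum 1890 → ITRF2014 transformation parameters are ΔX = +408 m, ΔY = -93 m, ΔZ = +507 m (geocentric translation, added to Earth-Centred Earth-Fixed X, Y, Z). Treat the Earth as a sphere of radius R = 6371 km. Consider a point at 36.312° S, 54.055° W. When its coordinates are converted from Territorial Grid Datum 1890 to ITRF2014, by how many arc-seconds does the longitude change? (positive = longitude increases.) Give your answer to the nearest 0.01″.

Δλ = 11.08″

sin φ = -0.592182, cos φ = 0.805804, sin λ = -0.809581, cos λ = 0.587008.
East component: ΔE = −sin λ·ΔX + cos λ·ΔY = −(-0.809581)(408) + (0.587008)(-93) = 275.72 m.
1° of latitude spans πR/180 = 111195 m; at latitude φ, 1° of longitude spans that × cos φ = 89601.3 m, so Δλ = 275.72 / 89601.3 × 3600 = 11.078″.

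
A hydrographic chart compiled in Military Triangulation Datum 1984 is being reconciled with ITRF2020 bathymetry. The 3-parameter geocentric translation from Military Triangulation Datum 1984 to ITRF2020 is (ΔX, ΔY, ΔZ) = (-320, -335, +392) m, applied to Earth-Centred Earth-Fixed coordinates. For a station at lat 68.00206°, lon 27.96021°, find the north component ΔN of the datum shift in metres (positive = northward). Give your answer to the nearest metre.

ΔN = 555 m

At φ = 68.00206°, λ = 27.96021°: sin φ = 0.927197, cos φ = 0.374573, sin λ = 0.468858, cos λ = 0.883273.
ΔN = −sin φ cos λ·ΔX − sin φ sin λ·ΔY + cos φ·ΔZ = −(0.927197)(0.883273)(-320) − (0.927197)(0.468858)(-335) + (0.374573)(392) = 554.54 m.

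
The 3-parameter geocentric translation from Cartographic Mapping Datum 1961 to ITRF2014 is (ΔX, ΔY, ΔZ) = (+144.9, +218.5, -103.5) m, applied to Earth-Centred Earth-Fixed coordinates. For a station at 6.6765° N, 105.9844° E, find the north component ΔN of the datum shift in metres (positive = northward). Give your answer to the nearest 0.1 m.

The local north axis is (−sin φ cos λ, −sin φ sin λ, cos φ), giving ΔN = 4.639 − 24.421 − 102.798 = -122.58 m.

ΔN = -122.6 m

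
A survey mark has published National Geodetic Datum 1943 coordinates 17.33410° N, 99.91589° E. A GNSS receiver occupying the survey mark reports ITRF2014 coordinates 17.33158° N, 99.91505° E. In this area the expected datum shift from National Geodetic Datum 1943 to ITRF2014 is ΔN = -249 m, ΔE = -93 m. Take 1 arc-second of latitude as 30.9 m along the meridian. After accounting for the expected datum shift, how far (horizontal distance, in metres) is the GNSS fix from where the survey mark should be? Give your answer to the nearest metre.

32 m

Observed coordinate differences: Δφ = -0.00252°, Δλ = -0.00084°.
Converting to metres (1° lat = 111240 m, cos φ = 0.954584): observed ΔN = -280.3 m, observed ΔE = -89.2 m.
Subtracting the expected shift leaves a residual of -280.3 − (-249) = -31.3 m north and -89.2 − (-93) = 3.8 m east.
Residual distance = √((-31.3)² + 3.8²) = 31.6 m.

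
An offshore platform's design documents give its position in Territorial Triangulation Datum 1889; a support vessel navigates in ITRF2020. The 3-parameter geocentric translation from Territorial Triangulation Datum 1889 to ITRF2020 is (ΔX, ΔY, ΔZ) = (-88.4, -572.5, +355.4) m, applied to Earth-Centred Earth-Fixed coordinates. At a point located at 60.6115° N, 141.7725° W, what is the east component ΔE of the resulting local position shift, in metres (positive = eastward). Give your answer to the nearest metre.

ΔE = 395 m

At φ = 60.6115°, λ = -141.7725°: sin φ = 0.871312, cos φ = 0.490729, sin λ = -0.618786, cos λ = -0.785560.
ΔE = −sin λ·ΔX + cos λ·ΔY = −(-0.618786)·(-88.4) + (-0.785560)·(-572.5) = 395.03 m.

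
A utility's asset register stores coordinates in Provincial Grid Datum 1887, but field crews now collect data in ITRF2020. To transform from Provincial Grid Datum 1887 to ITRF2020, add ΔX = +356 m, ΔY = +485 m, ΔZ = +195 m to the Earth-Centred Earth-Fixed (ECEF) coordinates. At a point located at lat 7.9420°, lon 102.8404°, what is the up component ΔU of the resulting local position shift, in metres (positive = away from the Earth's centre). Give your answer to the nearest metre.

ΔU = 417 m

The local up (radial) axis is (cos φ cos λ, cos φ sin λ, sin φ), giving ΔU = -78.357 + 468.336 + 26.943 = 416.92 m.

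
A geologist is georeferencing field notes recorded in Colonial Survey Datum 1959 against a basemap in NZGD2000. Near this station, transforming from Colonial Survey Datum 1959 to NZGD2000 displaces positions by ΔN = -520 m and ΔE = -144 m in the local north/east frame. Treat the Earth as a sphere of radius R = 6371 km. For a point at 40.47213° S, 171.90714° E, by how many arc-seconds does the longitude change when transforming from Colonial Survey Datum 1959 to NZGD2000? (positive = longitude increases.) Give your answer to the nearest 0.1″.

At latitude -40.47213°, cos φ = 0.760722.
One radian of longitude at latitude φ spans R cos φ, so Δλ = ΔE / (R cos φ) = -144.0 / (6371000 × 0.760722) = -2.9712e-05 rad = -6.128″.

Δλ = -6.1″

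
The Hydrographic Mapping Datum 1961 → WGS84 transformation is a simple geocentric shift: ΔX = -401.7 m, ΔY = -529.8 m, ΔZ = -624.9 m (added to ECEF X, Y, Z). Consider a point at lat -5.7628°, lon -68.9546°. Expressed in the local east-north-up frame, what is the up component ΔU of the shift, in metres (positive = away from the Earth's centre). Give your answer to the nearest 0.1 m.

At φ = -5.7628°, λ = -68.9546°: sin φ = -0.100410, cos φ = 0.994946, sin λ = -0.933296, cos λ = 0.359108.
ΔU = cos φ cos λ·ΔX + cos φ sin λ·ΔY + sin φ·ΔZ = (0.994946)(0.359108)(-401.7) + (0.994946)(-0.933296)(-529.8) + (-0.100410)(-624.9) = 411.18 m.

ΔU = 411.2 m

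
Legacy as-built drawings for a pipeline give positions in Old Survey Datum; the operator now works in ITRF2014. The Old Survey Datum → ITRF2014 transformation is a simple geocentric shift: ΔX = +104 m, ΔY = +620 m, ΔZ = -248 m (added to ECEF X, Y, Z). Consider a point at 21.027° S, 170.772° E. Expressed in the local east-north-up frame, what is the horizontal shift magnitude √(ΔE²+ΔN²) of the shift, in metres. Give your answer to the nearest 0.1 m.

The local east axis at (φ, λ) is (−sin λ, cos λ, 0), so ΔE = −sin(170.772°)·104 + cos(170.772°)·620 = -628.65 m.
The local north axis is (−sin φ cos λ, −sin φ sin λ, cos φ), giving ΔN = -36.833 + 35.675 − 231.486 = -232.64 m.
Horizontal magnitude = √(ΔE² + ΔN²) = √((-628.65)² + (-232.64)²) = 670.32 m.

670.3 m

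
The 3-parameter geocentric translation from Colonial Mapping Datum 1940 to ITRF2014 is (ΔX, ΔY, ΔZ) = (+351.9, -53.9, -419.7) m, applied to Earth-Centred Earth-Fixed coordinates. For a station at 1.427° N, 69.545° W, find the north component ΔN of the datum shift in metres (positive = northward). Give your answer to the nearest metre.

At φ = 1.427°, λ = -69.545°: sin φ = 0.024903, cos φ = 0.999690, sin λ = -0.936947, cos λ = 0.349472.
ΔN = −sin φ cos λ·ΔX − sin φ sin λ·ΔY + cos φ·ΔZ = −(0.024903)(0.349472)(351.9) − (0.024903)(-0.936947)(-53.9) + (0.999690)(-419.7) = -423.89 m.

ΔN = -424 m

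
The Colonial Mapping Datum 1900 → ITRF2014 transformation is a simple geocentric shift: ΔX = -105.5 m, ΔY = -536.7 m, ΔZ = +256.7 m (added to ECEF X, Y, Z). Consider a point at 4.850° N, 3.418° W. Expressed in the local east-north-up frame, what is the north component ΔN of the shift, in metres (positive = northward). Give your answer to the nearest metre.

ΔN = 262 m

At φ = 4.850°, λ = -3.418°: sin φ = 0.084547, cos φ = 0.996419, sin λ = -0.059620, cos λ = 0.998221.
ΔN = −sin φ cos λ·ΔX − sin φ sin λ·ΔY + cos φ·ΔZ = −(0.084547)(0.998221)(-105.5) − (0.084547)(-0.059620)(-536.7) + (0.996419)(256.7) = 261.98 m.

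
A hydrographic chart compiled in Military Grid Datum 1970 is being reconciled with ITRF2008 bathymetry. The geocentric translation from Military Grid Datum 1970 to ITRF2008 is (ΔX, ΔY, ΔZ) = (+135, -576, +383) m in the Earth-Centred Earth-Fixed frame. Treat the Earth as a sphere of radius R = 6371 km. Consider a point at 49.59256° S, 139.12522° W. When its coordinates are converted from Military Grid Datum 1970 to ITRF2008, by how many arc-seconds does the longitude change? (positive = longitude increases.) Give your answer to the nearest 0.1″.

sin φ = -0.761454, cos φ = 0.648219, sin λ = -0.654408, cos λ = -0.756142.
East component: ΔE = −sin λ·ΔX + cos λ·ΔY = −(-0.654408)(135) + (-0.756142)(-576) = 523.88 m.
1° of latitude spans πR/180 = 111195 m; at latitude φ, 1° of longitude spans that × cos φ = 72078.6 m, so Δλ = 523.88 / 72078.6 × 3600 = 26.166″.

Δλ = 26.2″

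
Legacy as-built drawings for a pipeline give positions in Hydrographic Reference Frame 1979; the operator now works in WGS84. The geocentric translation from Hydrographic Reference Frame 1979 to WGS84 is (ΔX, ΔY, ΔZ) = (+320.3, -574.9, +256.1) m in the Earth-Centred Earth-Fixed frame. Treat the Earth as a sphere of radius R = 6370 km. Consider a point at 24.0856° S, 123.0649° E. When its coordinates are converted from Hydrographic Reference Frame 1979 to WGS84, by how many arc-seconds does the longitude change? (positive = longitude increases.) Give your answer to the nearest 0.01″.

Δλ = 1.60″

sin φ = -0.408101, cos φ = 0.912937, sin λ = 0.838053, cos λ = -0.545589.
East component: ΔE = −sin λ·ΔX + cos λ·ΔY = −(0.838053)(320.3) + (-0.545589)(-574.9) = 45.23 m.
1° of latitude spans πR/180 = 111177 m; at latitude φ, 1° of longitude spans that × cos φ = 101498.0 m, so Δλ = 45.23 / 101498.0 × 3600 = 1.604″.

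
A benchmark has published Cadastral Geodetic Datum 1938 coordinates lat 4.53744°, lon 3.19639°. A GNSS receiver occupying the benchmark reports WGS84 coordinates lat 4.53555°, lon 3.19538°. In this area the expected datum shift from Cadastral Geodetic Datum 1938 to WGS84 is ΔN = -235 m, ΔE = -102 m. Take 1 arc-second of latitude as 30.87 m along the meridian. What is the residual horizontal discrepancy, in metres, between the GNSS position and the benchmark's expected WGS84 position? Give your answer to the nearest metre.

Observed coordinate differences: Δφ = -0.00189°, Δλ = -0.00101°.
Converting to metres (1° lat = 111132 m, cos φ = 0.996866): observed ΔN = -210.0 m, observed ΔE = -111.9 m.
Subtracting the expected shift leaves a residual of -210.0 − (-235) = 25.0 m north and -111.9 − (-102) = -9.9 m east.
Residual distance = √(25.0² + (-9.9)²) = 26.8 m.

27 m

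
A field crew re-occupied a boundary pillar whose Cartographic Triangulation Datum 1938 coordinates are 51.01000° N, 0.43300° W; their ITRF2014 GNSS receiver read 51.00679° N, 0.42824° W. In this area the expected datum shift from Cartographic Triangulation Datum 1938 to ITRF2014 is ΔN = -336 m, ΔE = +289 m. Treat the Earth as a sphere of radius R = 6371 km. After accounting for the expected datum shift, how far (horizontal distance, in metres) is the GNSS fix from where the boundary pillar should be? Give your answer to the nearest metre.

49 m

Observed coordinate differences: Δφ = -0.00321°, Δλ = +0.00476°.
Converting to metres (1° lat = 111195 m, cos φ = 0.629185): observed ΔN = -356.9 m, observed ΔE = 333.0 m.
Subtracting the expected shift leaves a residual of -356.9 − (-336) = -20.9 m north and 333.0 − (289) = 44.0 m east.
Residual distance = √((-20.9)² + 44.0²) = 48.7 m.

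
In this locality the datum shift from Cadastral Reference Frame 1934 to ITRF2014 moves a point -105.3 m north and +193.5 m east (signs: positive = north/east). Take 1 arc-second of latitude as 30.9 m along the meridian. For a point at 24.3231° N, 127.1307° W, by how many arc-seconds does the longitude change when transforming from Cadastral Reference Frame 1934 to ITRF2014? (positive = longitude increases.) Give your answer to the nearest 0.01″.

Δλ = 6.87″

At latitude 24.3231°, cos φ = 0.911237.
1″ of longitude at this latitude = 30.90 × cos φ = 28.1572 m, so Δλ = 193.5 / 28.1572 = 6.872″.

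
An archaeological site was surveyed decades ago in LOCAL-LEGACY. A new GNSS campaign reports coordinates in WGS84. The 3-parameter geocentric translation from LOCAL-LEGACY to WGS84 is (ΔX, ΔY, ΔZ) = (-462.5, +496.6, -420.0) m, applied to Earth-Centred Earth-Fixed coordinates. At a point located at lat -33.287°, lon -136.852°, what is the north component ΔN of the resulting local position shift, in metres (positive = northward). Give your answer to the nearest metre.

ΔN = -352 m

At φ = -33.287°, λ = -136.852°: sin φ = -0.548833, cos φ = 0.835932, sin λ = -0.683885, cos λ = -0.729590.
ΔN = −sin φ cos λ·ΔX − sin φ sin λ·ΔY + cos φ·ΔZ = −(-0.548833)(-0.729590)(-462.5) − (-0.548833)(-0.683885)(496.6) + (0.835932)(-420.0) = -352.29 m.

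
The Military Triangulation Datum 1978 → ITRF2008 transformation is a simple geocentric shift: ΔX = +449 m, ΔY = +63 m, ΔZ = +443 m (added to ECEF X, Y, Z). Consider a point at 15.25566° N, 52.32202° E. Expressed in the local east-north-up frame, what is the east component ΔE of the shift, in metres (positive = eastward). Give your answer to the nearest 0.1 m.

At φ = 15.25566°, λ = 52.32202°: sin φ = 0.263127, cos φ = 0.964761, sin λ = 0.791458, cos λ = 0.611223.
ΔE = −sin λ·ΔX + cos λ·ΔY = −(0.791458)·(449) + (0.611223)·(63) = -316.86 m.

ΔE = -316.9 m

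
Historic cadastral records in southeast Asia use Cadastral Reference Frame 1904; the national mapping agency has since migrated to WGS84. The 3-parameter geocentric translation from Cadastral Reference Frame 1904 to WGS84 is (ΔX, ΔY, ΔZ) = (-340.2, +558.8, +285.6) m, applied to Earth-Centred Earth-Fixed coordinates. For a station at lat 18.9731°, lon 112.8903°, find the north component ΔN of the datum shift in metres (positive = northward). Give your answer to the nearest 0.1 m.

The local north axis is (−sin φ cos λ, −sin φ sin λ, cos φ), giving ΔN = -43.023 − 167.372 + 270.084 = 59.69 m.

ΔN = 59.7 m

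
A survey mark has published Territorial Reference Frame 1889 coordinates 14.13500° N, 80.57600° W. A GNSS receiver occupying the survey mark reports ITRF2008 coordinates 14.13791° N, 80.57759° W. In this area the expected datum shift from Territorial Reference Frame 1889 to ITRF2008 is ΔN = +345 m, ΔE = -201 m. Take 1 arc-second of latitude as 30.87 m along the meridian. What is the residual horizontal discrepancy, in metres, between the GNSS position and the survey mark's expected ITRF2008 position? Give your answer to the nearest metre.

37 m

Observed coordinate differences: Δφ = +0.00291°, Δλ = -0.00159°.
Converting to metres (1° lat = 111132 m, cos φ = 0.969723): observed ΔN = 323.4 m, observed ΔE = -171.3 m.
Subtracting the expected shift leaves a residual of 323.4 − (345) = -21.6 m north and -171.3 − (-201) = 29.7 m east.
Residual distance = √((-21.6)² + 29.7²) = 36.7 m.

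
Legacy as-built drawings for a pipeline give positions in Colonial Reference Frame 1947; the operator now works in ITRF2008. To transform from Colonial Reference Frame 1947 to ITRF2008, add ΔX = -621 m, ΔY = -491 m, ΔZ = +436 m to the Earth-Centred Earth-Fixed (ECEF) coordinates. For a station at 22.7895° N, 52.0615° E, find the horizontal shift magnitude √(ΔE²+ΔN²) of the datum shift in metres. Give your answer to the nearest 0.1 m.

724.6 m

At φ = 22.7895°, λ = 52.0615°: sin φ = 0.387347, cos φ = 0.921934, sin λ = 0.788671, cos λ = 0.614815.
ΔE = −sin λ·ΔX + cos λ·ΔY = −(0.788671)·(-621) + (0.614815)·(-491) = 187.89 m.
ΔN = −sin φ cos λ·ΔX − sin φ sin λ·ΔY + cos φ·ΔZ = −(0.387347)(0.614815)(-621) − (0.387347)(0.788671)(-491) + (0.921934)(436) = 699.85 m.
Horizontal magnitude = √(ΔE² + ΔN²) = √(187.89² + 699.85²) = 724.63 m.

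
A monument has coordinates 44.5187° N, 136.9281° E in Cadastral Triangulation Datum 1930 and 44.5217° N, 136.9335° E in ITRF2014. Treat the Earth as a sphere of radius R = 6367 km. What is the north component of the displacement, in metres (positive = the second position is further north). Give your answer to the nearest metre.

Δφ = 44.5217° − 44.5187° = +0.0030°; Δλ = 136.9335° − 136.9281° = +0.0054°.
1° along a meridian = πR/180 = 111125 m.
ΔN = Δφ × 111125 = 333.4 m; ΔE = Δλ × 111125 × cos(44.5187°) = +0.0054 × 111125 × 0.713022 = 427.9 m.

ΔN = 333 m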